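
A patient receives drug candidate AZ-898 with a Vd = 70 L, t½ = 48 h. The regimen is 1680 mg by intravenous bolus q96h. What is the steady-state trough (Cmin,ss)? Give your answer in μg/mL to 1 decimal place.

The dosing interval is 2 half-lives, so f = 2^(−2) = 0.25.
Accumulation ratio R = 1/(1 − f) = 1/0.75 = 4/3.
Single-dose peak C₀ = D/Vd = 1680/70 = 24 μg/mL.
Steady-state peak Cmax,ss = C₀·R = 24 × 4/3 ≈ 32.000 μg/mL.
Steady-state trough Cmin,ss = Cmax,ss·f ≈ 32.000 × 0.25 ≈ 8.000 μg/mL.

8.0 μg/mL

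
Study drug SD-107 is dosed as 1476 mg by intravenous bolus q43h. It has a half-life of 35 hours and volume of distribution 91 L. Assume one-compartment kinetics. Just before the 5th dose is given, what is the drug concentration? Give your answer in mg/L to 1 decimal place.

f = (1/2)^(τ/t½) = (1/2)^(43/35) ≈ 0.4267.
C₀ = D/Vd = 1476/91 ≈ 16.220 mg/L.
Before the 5th dose, 4 doses have been given. Superposition: Cmin = C₀·(f + f² + … + f^4).
≈ 16.220 × (0.4267 + 0.1821 + 0.0777 + 0.0332) ≈ 16.220 × 0.7197 ≈ 11.674 mg/L.

11.7 mg/L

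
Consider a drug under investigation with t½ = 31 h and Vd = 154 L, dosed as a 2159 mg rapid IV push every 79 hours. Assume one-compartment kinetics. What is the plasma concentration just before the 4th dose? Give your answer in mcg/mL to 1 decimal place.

f = (1/2)^(τ/t½) = (1/2)^(79/31) ≈ 0.1709.
C₀ = D/Vd = 2159/154 ≈ 14.019 mcg/mL.
Before the 4th dose, 3 doses have been given. Superposition: Cmin = C₀·(f + f² + … + f^3).
≈ 14.019 × (0.1709 + 0.0292 + 0.0050) ≈ 14.019 × 0.2051 ≈ 2.875 mcg/mL.

2.9 mcg/mL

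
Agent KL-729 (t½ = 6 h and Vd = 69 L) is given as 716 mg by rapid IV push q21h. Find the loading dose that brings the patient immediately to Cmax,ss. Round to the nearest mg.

f = (1/2)^(21/6) ≈ 0.088388; accumulation ratio R = 1/(1−f) ≈ 1.09696.
Loading dose to hit Cmax,ss on first dose: D_load = D_maint·R ≈ 716 × 1.09696 ≈ 785.42 mg.

785 mg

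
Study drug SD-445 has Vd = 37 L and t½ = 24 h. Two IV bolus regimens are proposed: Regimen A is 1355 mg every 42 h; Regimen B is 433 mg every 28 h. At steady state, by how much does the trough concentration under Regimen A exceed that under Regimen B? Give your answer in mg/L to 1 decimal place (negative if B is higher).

6.1 mg/L

Regimen A: f = (1/2)^(42/24) ≈ 0.2973; Cmin,ss = (1355/37)·f/(1−f) ≈ 15.494 mg/L.
Regimen B: f = (1/2)^(28/24) ≈ 0.4454; Cmin,ss = (433/37)·f/(1−f) ≈ 9.398 mg/L.
Difference ≈ 15.494 − 9.398 ≈ 6.096 mg/L.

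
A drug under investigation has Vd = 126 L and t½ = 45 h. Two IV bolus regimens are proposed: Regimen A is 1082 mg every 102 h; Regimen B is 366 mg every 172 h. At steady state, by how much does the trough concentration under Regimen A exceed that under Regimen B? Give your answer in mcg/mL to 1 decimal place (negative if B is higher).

2.0 mcg/mL

Regimen A: f = (1/2)^(102/45) ≈ 0.2078; Cmin,ss = (1082/126)·f/(1−f) ≈ 2.253 mcg/mL.
Regimen B: f = (1/2)^(172/45) ≈ 0.0707; Cmin,ss = (366/126)·f/(1−f) ≈ 0.221 mcg/mL.
Difference ≈ 2.253 − 0.221 ≈ 2.032 mcg/mL.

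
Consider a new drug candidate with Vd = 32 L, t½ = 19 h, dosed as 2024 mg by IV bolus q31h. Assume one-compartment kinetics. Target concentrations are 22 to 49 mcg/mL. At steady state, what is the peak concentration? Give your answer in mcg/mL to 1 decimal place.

93.4 mcg/mL

k = ln2/t½ = ln2/19 ≈ 0.036481 h⁻¹; fraction remaining f = e^(−kτ) = e^(−0.036481×31) ≈ 0.3227.
Accumulation ratio R = 1/(1 − f) ≈ 1/0.6773 ≈ 1.4765.
Each bolus raises the concentration by D/Vd = 2024/32 ≈ 63.250 mcg/mL.
Steady-state peak Cmax,ss = C₀·R ≈ 63.250 × 1.4765 ≈ 93.389 mcg/mL.
Peak 93.4 mcg/mL vs MTC 49 mcg/mL: exceeds toxic threshold.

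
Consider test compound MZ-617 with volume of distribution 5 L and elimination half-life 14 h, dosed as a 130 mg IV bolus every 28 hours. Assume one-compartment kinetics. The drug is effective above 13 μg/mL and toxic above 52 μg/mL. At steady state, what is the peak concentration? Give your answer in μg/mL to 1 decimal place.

τ = 28 h = 2 half-lives, so f = (1/2)^2 = 0.25.
At steady state, R = 1/(1 − 0.25) = 4/3.
Single-dose peak C₀ = D/Vd = 130/5 = 26 μg/mL.
Steady-state peak Cmax,ss = C₀·R = 26 × 4/3 ≈ 34.667 μg/mL.
Peak 34.7 μg/mL vs MTC 52 μg/mL: below toxic threshold.

34.7 μg/mL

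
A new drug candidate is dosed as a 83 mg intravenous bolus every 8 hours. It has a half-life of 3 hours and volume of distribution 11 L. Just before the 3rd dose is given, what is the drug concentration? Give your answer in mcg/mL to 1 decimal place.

1.4 mcg/mL

f = (1/2)^(τ/t½) = (1/2)^(8/3) ≈ 0.1575.
C₀ = D/Vd = 83/11 ≈ 7.545 mcg/mL.
Before the 3rd dose, 2 doses have been given. Superposition: Cmin = C₀·(f + f²).
≈ 7.545 × (0.1575 + 0.0248) ≈ 7.545 × 0.1823 ≈ 1.375 mcg/mL.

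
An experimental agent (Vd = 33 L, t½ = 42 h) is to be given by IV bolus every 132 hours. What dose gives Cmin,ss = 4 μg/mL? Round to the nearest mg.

τ/t½ = 132/42 ≈ 3.1429, so f = (1/2)^(132/42) ≈ 0.113215.
Cmin,ss = (D/Vd)·f/(1−f), so D = Cmin,ss·Vd·(1−f)/f.
D = 4 × 33 × (1−f)/f ≈ 4 × 33 × 7.83275 ≈ 1033.92 mg.

1034 mg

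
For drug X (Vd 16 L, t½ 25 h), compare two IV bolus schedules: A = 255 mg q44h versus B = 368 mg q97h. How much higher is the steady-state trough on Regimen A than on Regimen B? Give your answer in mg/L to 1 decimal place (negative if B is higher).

5.0 mg/L

Regimen A: f = (1/2)^(44/25) ≈ 0.2952; Cmin,ss = (255/16)·f/(1−f) ≈ 6.675 mg/L.
Regimen B: f = (1/2)^(97/25) ≈ 0.0679; Cmin,ss = (368/16)·f/(1−f) ≈ 1.675 mg/L.
Difference ≈ 6.675 − 1.675 ≈ 5.000 mg/L.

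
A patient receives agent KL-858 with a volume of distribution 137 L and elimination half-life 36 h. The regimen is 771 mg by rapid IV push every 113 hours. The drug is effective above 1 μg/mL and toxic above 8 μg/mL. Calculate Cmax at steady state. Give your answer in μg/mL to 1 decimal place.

τ/t½ = 113/36 ≈ 3.1389, so fraction remaining f = (1/2)^(113/36) ≈ 0.1135.
At steady state, accumulation factor R = 1/(1 − e^(−kτ)) ≈ 1.1280.
Single-dose peak C₀ = D/Vd = 771/137 ≈ 5.628 μg/mL.
Steady-state peak Cmax,ss = C₀·R ≈ 5.628 × 1.1280 ≈ 6.348 μg/mL.
Peak 6.3 μg/mL vs MTC 8 μg/mL: below toxic threshold.

6.3 μg/mL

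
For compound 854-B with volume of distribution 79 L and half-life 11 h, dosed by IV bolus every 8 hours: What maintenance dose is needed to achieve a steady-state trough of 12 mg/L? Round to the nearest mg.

τ/t½ = 8/11 ≈ 0.72727, so f = (1/2)^(8/11) ≈ 0.604045.
Cmin,ss = (D/Vd)·f/(1−f), so D = Cmin,ss·Vd·(1−f)/f.
D = 12 × 79 × (1−f)/f ≈ 12 × 79 × 0.65551 ≈ 621.42 mg.

621 mg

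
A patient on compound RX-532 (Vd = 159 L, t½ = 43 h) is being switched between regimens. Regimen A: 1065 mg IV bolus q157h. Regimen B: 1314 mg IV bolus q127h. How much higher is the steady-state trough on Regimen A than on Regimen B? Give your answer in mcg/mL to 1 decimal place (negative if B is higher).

-0.6 mcg/mL

Regimen A: f = (1/2)^(157/43) ≈ 0.0796; Cmin,ss = (1065/159)·f/(1−f) ≈ 0.579 mcg/mL.
Regimen B: f = (1/2)^(127/43) ≈ 0.1291; Cmin,ss = (1314/159)·f/(1−f) ≈ 1.225 mcg/mL.
Difference ≈ 0.579 − 1.225 ≈ -0.646 mcg/mL.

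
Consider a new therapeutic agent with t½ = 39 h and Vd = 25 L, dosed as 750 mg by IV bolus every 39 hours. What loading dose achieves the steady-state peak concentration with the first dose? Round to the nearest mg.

f = (1/2)^(39/39) ≈ 0.500000; accumulation ratio R = 1/(1−f) ≈ 2.00000.
Loading dose to hit Cmax,ss on first dose: D_load = D_maint·R ≈ 750 × 2.00000 ≈ 1500.00 mg.

1500 mg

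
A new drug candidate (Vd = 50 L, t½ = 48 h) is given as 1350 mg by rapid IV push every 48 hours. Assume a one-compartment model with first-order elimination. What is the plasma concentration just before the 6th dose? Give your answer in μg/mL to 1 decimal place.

f = (1/2)^(τ/t½) = (1/2)^(48/48) ≈ 0.5000.
C₀ = D/Vd = 1350/50 ≈ 27.000 μg/mL.
Before the 6th dose, 5 doses have been given. Superposition: Cmin = C₀·(f + f² + … + f^5).
≈ 27.000 × (0.5000 + 0.2500 + 0.1250 + 0.0625 + 0.0313) ≈ 27.000 × 0.9688 ≈ 26.158 μg/mL.

26.2 μg/mL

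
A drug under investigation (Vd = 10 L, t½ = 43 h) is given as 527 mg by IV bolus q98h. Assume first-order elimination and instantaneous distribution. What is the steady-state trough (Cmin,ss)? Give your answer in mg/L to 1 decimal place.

k = ln2/t½ = ln2/43 ≈ 0.016120 h⁻¹; fraction remaining f = e^(−kτ) = e^(−0.016120×98) ≈ 0.2060.
Accumulation ratio R = 1/(1 − f) ≈ 1/0.7940 ≈ 1.2594.
Each bolus raises the concentration by D/Vd = 527/10 ≈ 52.700 mg/L.
Steady-state peak Cmax,ss = C₀·R ≈ 52.700 × 1.2594 ≈ 66.370 mg/L.
Steady-state trough Cmin,ss = Cmax,ss·f ≈ 66.370 × 0.2060 ≈ 13.672 mg/L.

13.7 mg/L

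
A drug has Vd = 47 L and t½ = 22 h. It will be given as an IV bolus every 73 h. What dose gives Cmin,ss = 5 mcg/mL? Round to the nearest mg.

τ/t½ = 73/22 ≈ 3.3182, so f = (1/2)^(73/22) ≈ 0.100260.
Cmin,ss = (D/Vd)·f/(1−f), so D = Cmin,ss·Vd·(1−f)/f.
D = 5 × 47 × (1−f)/f ≈ 5 × 47 × 8.97407 ≈ 2108.91 mg.

2109 mg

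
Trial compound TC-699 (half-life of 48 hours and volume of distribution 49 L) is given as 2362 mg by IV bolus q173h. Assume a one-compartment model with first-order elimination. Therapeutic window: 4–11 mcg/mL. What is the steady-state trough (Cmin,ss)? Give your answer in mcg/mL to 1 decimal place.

4.3 mcg/mL

Over one 173-h interval, 173/48 ≈ 3.6042 half-lives elapse, leaving f ≈ 0.0822 of each dose.
At steady state, accumulation factor R = 1/(1 − e^(−kτ)) ≈ 1.0896.
Single-dose peak C₀ = D/Vd = 2362/49 ≈ 48.204 mcg/mL.
Cmax,ss = C₀/(1 − f) ≈ 48.204/0.9178 ≈ 52.521 mcg/mL.
One interval later, Cmin,ss = Cmax,ss·e^(−kτ) ≈ 52.521 × 0.0822 ≈ 4.317 mcg/mL.
Trough 4.3 mcg/mL vs MEC 4 mcg/mL: adequate.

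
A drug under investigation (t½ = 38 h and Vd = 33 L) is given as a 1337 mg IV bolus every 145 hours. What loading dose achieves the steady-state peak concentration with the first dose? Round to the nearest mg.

1439 mg

f = (1/2)^(145/38) ≈ 0.071012; accumulation ratio R = 1/(1−f) ≈ 1.07644.
Loading dose to hit Cmax,ss on first dose: D_load = D_maint·R ≈ 1337 × 1.07644 ≈ 1439.20 mg.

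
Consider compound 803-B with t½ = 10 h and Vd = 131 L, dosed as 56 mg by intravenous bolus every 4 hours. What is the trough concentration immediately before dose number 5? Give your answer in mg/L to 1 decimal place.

f = (1/2)^(τ/t½) = (1/2)^(4/10) ≈ 0.7579.
C₀ = D/Vd = 56/131 ≈ 0.427 mg/L.
Before the 5th dose, 4 doses have been given. Superposition: Cmin = C₀·(f + f² + … + f^4).
≈ 0.427 × (0.7579 + 0.5744 + 0.4353 + 0.3299) ≈ 0.427 × 2.0975 ≈ 0.896 mg/L.

0.9 mg/L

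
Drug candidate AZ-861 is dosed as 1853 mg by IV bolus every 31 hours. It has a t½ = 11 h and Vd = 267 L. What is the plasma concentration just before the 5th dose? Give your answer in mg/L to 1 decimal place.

f = (1/2)^(τ/t½) = (1/2)^(31/11) ≈ 0.1418.
C₀ = D/Vd = 1853/267 ≈ 6.940 mg/L.
Before the 5th dose, 4 doses have been given. Superposition: Cmin = C₀·(f + f² + … + f^4).
≈ 6.940 × (0.1418 + 0.0201 + 0.0029 + 0.0004) ≈ 6.940 × 0.1652 ≈ 1.146 mg/L.

1.1 mg/L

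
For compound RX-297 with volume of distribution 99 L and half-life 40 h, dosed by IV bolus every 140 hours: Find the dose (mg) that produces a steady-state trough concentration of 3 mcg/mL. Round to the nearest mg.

3063 mg

τ/t½ = 140/40 ≈ 3.5, so f = (1/2)^(140/40) ≈ 0.088388.
Cmin,ss = (D/Vd)·f/(1−f), so D = Cmin,ss·Vd·(1−f)/f.
D = 3 × 99 × (1−f)/f ≈ 3 × 99 × 10.31375 ≈ 3063.18 mg.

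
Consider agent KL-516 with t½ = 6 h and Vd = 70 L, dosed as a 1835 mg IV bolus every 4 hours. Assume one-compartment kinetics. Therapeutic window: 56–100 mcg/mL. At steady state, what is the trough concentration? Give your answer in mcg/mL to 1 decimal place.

Over one 4-h interval, 4/6 ≈ 0.66667 half-lives elapse, leaving f ≈ 0.6300 of each dose.
Accumulation ratio R = 1/(1 − f) ≈ 1/0.3700 ≈ 2.7027.
Single-dose peak C₀ = D/Vd = 1835/70 ≈ 26.214 mcg/mL.
Steady-state peak Cmax,ss = C₀·R ≈ 26.214 × 2.7027 ≈ 70.849 mcg/mL.
Steady-state trough Cmin,ss = Cmax,ss·f ≈ 70.849 × 0.6300 ≈ 44.635 mcg/mL.
Trough 44.6 mcg/mL vs MEC 56 mcg/mL: subtherapeutic.

44.6 mcg/mL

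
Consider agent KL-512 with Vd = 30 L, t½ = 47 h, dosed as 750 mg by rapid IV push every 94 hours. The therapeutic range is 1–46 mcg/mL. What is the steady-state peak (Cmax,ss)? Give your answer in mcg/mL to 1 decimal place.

τ = 94 h = 2 half-lives, so f = (1/2)^2 = 0.25.
Accumulation ratio R = 1/(1 − f) = 1/0.75 = 4/3.
Single-dose peak C₀ = D/Vd = 750/30 = 25 mcg/mL.
Steady-state peak Cmax,ss = C₀·R = 25 × 4/3 ≈ 33.333 mcg/mL.
Peak 33.3 mcg/mL vs MTC 46 mcg/mL: below toxic threshold.

33.3 mcg/mL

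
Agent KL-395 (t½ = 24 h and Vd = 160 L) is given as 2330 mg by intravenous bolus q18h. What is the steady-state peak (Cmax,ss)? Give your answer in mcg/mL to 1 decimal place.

35.9 mcg/mL

k = ln2/t½ = ln2/24 ≈ 0.028881 h⁻¹; fraction remaining f = e^(−kτ) = e^(−0.028881×18) ≈ 0.5946.
Accumulation ratio R = 1/(1 − f) ≈ 1/0.4054 ≈ 2.4667.
Single-dose peak C₀ = D/Vd = 2330/160 ≈ 14.562 mcg/mL.
Steady-state peak Cmax,ss = C₀·R ≈ 14.562 × 2.4667 ≈ 35.920 mcg/mL.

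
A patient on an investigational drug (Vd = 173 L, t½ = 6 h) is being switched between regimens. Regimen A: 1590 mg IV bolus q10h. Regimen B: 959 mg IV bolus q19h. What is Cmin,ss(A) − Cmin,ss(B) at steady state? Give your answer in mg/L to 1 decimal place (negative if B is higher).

Regimen A: f = (1/2)^(10/6) ≈ 0.3150; Cmin,ss = (1590/173)·f/(1−f) ≈ 4.226 mg/L.
Regimen B: f = (1/2)^(19/6) ≈ 0.1114; Cmin,ss = (959/173)·f/(1−f) ≈ 0.695 mg/L.
Difference ≈ 4.226 − 0.695 ≈ 3.531 mg/L.

3.5 mg/L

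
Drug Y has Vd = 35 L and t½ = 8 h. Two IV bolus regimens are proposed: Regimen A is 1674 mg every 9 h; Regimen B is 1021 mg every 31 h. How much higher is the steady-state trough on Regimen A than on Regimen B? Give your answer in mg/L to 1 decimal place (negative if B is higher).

38.4 mg/L

Regimen A: f = (1/2)^(9/8) ≈ 0.4585; Cmin,ss = (1674/35)·f/(1−f) ≈ 40.498 mg/L.
Regimen B: f = (1/2)^(31/8) ≈ 0.0682; Cmin,ss = (1021/35)·f/(1−f) ≈ 2.135 mg/L.
Difference ≈ 40.498 − 2.135 ≈ 38.363 mg/L.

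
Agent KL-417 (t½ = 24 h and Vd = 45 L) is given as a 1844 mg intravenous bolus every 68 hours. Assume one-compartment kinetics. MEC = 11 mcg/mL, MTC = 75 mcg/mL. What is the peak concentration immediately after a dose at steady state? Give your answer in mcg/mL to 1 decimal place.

47.7 mcg/mL

Over one 68-h interval, 68/24 ≈ 2.8333 half-lives elapse, leaving f ≈ 0.1403 of each dose.
At steady state, accumulation factor R = 1/(1 − e^(−kτ)) ≈ 1.1632.
Single-dose peak C₀ = D/Vd = 1844/45 ≈ 40.978 mcg/mL.
Cmax,ss = C₀/(1 − f) ≈ 40.978/0.8597 ≈ 47.665 mcg/mL.
Peak 47.7 mcg/mL vs MTC 75 mcg/mL: below toxic threshold.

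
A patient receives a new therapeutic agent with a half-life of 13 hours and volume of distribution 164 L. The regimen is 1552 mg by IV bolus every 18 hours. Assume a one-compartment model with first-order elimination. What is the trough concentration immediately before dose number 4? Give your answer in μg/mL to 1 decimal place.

f = (1/2)^(τ/t½) = (1/2)^(18/13) ≈ 0.3830.
C₀ = D/Vd = 1552/164 ≈ 9.463 μg/mL.
Before the 4th dose, 3 doses have been given. Superposition: Cmin = C₀·(f + f² + … + f^3).
≈ 9.463 × (0.3830 + 0.1467 + 0.0562) ≈ 9.463 × 0.5859 ≈ 5.544 μg/mL.

5.5 μg/mL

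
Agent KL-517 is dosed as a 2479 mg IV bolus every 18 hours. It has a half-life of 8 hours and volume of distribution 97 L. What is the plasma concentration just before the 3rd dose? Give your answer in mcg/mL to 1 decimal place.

f = (1/2)^(τ/t½) = (1/2)^(18/8) ≈ 0.2102.
C₀ = D/Vd = 2479/97 ≈ 25.557 mcg/mL.
Before the 3rd dose, 2 doses have been given. Superposition: Cmin = C₀·(f + f²).
≈ 25.557 × (0.2102 + 0.0442) ≈ 25.557 × 0.2544 ≈ 6.502 mcg/mL.

6.5 mcg/mL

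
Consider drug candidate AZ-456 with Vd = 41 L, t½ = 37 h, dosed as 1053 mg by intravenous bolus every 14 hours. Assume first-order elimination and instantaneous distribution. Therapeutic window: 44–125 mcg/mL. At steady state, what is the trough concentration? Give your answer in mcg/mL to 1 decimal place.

85.6 mcg/mL

Over one 14-h interval, 14/37 ≈ 0.37838 half-lives elapse, leaving f ≈ 0.7693 of each dose.
Accumulation ratio R = 1/(1 − f) ≈ 1/0.2307 ≈ 4.3346.
Single-dose peak C₀ = D/Vd = 1053/41 ≈ 25.683 mcg/mL.
Cmax,ss = C₀/(1 − f) ≈ 25.683/0.2307 ≈ 111.326 mcg/mL.
Steady-state trough Cmin,ss = Cmax,ss·f ≈ 111.326 × 0.7693 ≈ 85.643 mcg/mL.
Trough 85.6 mcg/mL vs MEC 44 mcg/mL: adequate.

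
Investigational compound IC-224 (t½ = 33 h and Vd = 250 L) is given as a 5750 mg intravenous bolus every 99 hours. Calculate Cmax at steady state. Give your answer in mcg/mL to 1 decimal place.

The dosing interval is 3 half-lives, so f = 2^(−3) = 0.125.
Accumulation ratio R = 1/(1 − f) = 1/0.875 = 8/7.
Single-dose peak C₀ = D/Vd = 5750/250 = 23 mcg/mL.
Steady-state peak Cmax,ss = C₀·R = 23 × 8/7 ≈ 26.286 mcg/mL.

26.3 mcg/mL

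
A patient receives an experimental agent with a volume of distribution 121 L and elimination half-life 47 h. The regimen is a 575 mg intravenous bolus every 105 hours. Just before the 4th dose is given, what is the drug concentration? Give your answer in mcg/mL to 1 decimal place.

f = (1/2)^(τ/t½) = (1/2)^(105/47) ≈ 0.2126.
C₀ = D/Vd = 575/121 ≈ 4.752 mcg/mL.
Before the 4th dose, 3 doses have been given. Superposition: Cmin = C₀·(f + f² + … + f^3).
≈ 4.752 × (0.2126 + 0.0452 + 0.0096) ≈ 4.752 × 0.2674 ≈ 1.271 mcg/mL.

1.3 mcg/mL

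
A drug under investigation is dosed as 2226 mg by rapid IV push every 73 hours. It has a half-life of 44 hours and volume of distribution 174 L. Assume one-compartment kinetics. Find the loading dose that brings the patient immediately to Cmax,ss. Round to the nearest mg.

f = (1/2)^(73/44) ≈ 0.316639; accumulation ratio R = 1/(1−f) ≈ 1.46336.
Loading dose to hit Cmax,ss on first dose: D_load = D_maint·R ≈ 2226 × 1.46336 ≈ 3257.44 mg.

3257 mg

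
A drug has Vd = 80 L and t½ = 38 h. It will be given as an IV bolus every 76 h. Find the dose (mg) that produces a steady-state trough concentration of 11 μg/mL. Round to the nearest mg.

τ/t½ = 76/38 ≈ 2, so f = (1/2)^(76/38) ≈ 0.250000.
Cmin,ss = (D/Vd)·f/(1−f), so D = Cmin,ss·Vd·(1−f)/f.
D = 11 × 80 × (1−f)/f ≈ 11 × 80 × 3.00000 ≈ 2640.00 mg.

2640 mg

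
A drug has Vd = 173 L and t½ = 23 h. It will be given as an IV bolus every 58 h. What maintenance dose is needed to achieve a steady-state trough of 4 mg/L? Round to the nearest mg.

3282 mg

τ/t½ = 58/23 ≈ 2.5217, so f = (1/2)^(58/23) ≈ 0.174133.
Cmin,ss = (D/Vd)·f/(1−f), so D = Cmin,ss·Vd·(1−f)/f.
D = 4 × 173 × (1−f)/f ≈ 4 × 173 × 4.74274 ≈ 3281.98 mg.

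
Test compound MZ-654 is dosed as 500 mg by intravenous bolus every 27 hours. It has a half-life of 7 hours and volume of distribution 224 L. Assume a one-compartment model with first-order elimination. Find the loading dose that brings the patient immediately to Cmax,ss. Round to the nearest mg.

f = (1/2)^(27/7) ≈ 0.069006; accumulation ratio R = 1/(1−f) ≈ 1.07412.
Loading dose to hit Cmax,ss on first dose: D_load = D_maint·R ≈ 500 × 1.07412 ≈ 537.06 mg.

537 mg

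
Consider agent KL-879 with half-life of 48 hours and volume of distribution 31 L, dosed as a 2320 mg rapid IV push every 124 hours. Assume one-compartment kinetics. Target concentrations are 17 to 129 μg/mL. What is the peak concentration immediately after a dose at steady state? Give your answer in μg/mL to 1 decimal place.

89.8 μg/mL

τ/t½ = 124/48 ≈ 2.5833, so fraction remaining f = (1/2)^(124/48) ≈ 0.1669.
Accumulation ratio R = 1/(1 − f) ≈ 1/0.8331 ≈ 1.2003.
Single-dose peak C₀ = D/Vd = 2320/31 ≈ 74.839 μg/mL.
Steady-state peak Cmax,ss = C₀·R ≈ 74.839 × 1.2003 ≈ 89.829 μg/mL.
Peak 89.8 μg/mL vs MTC 129 μg/mL: below toxic threshold.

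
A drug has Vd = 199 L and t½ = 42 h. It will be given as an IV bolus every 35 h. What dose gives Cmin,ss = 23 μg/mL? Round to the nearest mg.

τ/t½ = 35/42 ≈ 0.83333, so f = (1/2)^(35/42) ≈ 0.561231.
Cmin,ss = (D/Vd)·f/(1−f), so D = Cmin,ss·Vd·(1−f)/f.
D = 23 × 199 × (1−f)/f ≈ 23 × 199 × 0.78180 ≈ 3578.30 mg.

3578 mg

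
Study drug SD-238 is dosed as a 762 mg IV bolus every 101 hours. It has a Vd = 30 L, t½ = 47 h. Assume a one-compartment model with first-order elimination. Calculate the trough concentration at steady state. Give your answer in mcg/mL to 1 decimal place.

Over one 101-h interval, 101/47 ≈ 2.1489 half-lives elapse, leaving f ≈ 0.2255 of each dose.
Single-dose peak C₀ = D/Vd = 762/30 ≈ 25.400 mcg/mL.
Steady-state trough Cmin,ss = C₀·f/(1−f) ≈ 25.400 × 0.2255/0.7745 ≈ 7.395 mcg/mL.

7.4 mcg/mL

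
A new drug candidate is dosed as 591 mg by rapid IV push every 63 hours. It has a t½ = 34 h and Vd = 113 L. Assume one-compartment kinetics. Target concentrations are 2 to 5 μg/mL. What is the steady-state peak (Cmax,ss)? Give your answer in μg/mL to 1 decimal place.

τ/t½ = 63/34 ≈ 1.8529, so fraction remaining f = (1/2)^(63/34) ≈ 0.2768.
At steady state, accumulation factor R = 1/(1 − e^(−kτ)) ≈ 1.3827.
Single-dose peak C₀ = D/Vd = 591/113 ≈ 5.230 μg/mL.
Cmax,ss = C₀/(1 − f) ≈ 5.230/0.7232 ≈ 7.232 μg/mL.
Peak 7.2 μg/mL vs MTC 5 μg/mL: exceeds toxic threshold.

7.2 μg/mL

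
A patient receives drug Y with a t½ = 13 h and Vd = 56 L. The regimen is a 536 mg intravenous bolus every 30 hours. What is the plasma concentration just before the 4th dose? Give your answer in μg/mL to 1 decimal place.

f = (1/2)^(τ/t½) = (1/2)^(30/13) ≈ 0.2020.
C₀ = D/Vd = 536/56 ≈ 9.571 μg/mL.
Before the 4th dose, 3 doses have been given. Superposition: Cmin = C₀·(f + f² + … + f^3).
≈ 9.571 × (0.2020 + 0.0408 + 0.0082) ≈ 9.571 × 0.2510 ≈ 2.402 μg/mL.

2.4 μg/mL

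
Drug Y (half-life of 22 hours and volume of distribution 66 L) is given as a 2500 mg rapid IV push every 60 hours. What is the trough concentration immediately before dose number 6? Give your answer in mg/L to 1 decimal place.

f = (1/2)^(τ/t½) = (1/2)^(60/22) ≈ 0.1510.
C₀ = D/Vd = 2500/66 ≈ 37.879 mg/L.
Before the 6th dose, 5 doses have been given. Superposition: Cmin = C₀·(f + f² + … + f^5).
≈ 37.879 × (0.1510 + 0.0228 + 0.0034 + 0.0005 + 0.0001) ≈ 37.879 × 0.1778 ≈ 6.735 mg/L.

6.7 mg/L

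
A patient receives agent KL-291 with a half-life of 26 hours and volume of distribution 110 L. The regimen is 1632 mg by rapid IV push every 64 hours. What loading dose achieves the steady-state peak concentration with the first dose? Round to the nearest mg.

1994 mg

f = (1/2)^(64/26) ≈ 0.181553; accumulation ratio R = 1/(1−f) ≈ 1.22183.
Loading dose to hit Cmax,ss on first dose: D_load = D_maint·R ≈ 1632 × 1.22183 ≈ 1994.03 mg.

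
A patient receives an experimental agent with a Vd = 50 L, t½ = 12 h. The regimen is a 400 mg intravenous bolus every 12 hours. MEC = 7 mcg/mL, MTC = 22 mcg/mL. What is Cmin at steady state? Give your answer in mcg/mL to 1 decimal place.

τ = 12 h = 1 half-life, so f = (1/2)^1 = 0.5.
At steady state, R = 1/(1 − 0.5) = 2/1.
Single-dose peak C₀ = D/Vd = 400/50 = 8 mcg/mL.
Steady-state peak Cmax,ss = C₀·R = 8 × 2/1 ≈ 16.000 mcg/mL.
Steady-state trough Cmin,ss = Cmax,ss·f ≈ 16.000 × 0.5 ≈ 8.000 mcg/mL.
Trough 8.0 mcg/mL vs MEC 7 mcg/mL: adequate.

8.0 mcg/mL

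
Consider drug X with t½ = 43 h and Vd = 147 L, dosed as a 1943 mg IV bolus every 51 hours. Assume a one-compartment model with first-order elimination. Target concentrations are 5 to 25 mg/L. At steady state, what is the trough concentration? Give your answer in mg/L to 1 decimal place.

10.4 mg/L

k = ln2/t½ = ln2/43 ≈ 0.016120 h⁻¹; fraction remaining f = e^(−kτ) = e^(−0.016120×51) ≈ 0.4395.
Accumulation ratio R = 1/(1 − f) ≈ 1/0.5605 ≈ 1.7841.
Single-dose peak C₀ = D/Vd = 1943/147 ≈ 13.218 mg/L.
Cmax,ss = C₀/(1 − f) ≈ 13.218/0.5605 ≈ 23.583 mg/L.
Steady-state trough Cmin,ss = Cmax,ss·f ≈ 23.583 × 0.4395 ≈ 10.365 mg/L.
Trough 10.4 mg/L vs MEC 5 mg/L: adequate.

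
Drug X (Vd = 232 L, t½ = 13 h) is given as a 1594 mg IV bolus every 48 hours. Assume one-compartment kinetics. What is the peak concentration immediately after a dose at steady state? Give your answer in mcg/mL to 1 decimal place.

7.4 mcg/mL

Over one 48-h interval, 48/13 ≈ 3.6923 half-lives elapse, leaving f ≈ 0.0774 of each dose.
Accumulation ratio R = 1/(1 − f) ≈ 1/0.9226 ≈ 1.0839.
Single-dose peak C₀ = D/Vd = 1594/232 ≈ 6.871 mcg/mL.
Steady-state peak Cmax,ss = C₀·R ≈ 6.871 × 1.0839 ≈ 7.447 mcg/mL.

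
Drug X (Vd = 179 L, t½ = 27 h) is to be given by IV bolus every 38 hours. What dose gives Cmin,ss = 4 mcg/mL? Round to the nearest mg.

τ/t½ = 38/27 ≈ 1.4074, so f = (1/2)^(38/27) ≈ 0.376989.
Cmin,ss = (D/Vd)·f/(1−f), so D = Cmin,ss·Vd·(1−f)/f.
D = 4 × 179 × (1−f)/f ≈ 4 × 179 × 1.65260 ≈ 1183.26 mg.

1183 mg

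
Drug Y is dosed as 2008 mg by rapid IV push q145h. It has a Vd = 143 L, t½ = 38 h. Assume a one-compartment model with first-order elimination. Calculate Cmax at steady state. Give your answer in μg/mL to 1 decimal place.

15.1 μg/mL

Over one 145-h interval, 145/38 ≈ 3.8158 half-lives elapse, leaving f ≈ 0.0710 of each dose.
Accumulation ratio R = 1/(1 − f) ≈ 1/0.9290 ≈ 1.0764.
Single-dose peak C₀ = D/Vd = 2008/143 ≈ 14.042 μg/mL.
Steady-state peak Cmax,ss = C₀·R ≈ 14.042 × 1.0764 ≈ 15.115 μg/mL.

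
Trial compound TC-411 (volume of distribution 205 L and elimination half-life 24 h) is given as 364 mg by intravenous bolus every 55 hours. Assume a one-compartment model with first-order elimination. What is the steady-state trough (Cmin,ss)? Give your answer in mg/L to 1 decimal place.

0.5 mg/L

τ/t½ = 55/24 ≈ 2.2917, so fraction remaining f = (1/2)^(55/24) ≈ 0.2042.
At steady state, accumulation factor R = 1/(1 − e^(−kτ)) ≈ 1.2566.
Each bolus raises the concentration by D/Vd = 364/205 ≈ 1.776 mg/L.
Cmax,ss = C₀/(1 − f) ≈ 1.776/0.7958 ≈ 2.232 mg/L.
Steady-state trough Cmin,ss = Cmax,ss·f ≈ 2.232 × 0.2042 ≈ 0.456 mg/L.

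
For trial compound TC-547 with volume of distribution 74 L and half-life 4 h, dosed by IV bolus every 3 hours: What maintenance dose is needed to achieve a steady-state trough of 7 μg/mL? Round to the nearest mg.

τ/t½ = 3/4 ≈ 0.75, so f = (1/2)^(3/4) ≈ 0.594604.
Cmin,ss = (D/Vd)·f/(1−f), so D = Cmin,ss·Vd·(1−f)/f.
D = 7 × 74 × (1−f)/f ≈ 7 × 74 × 0.68179 ≈ 353.17 mg.

353 mg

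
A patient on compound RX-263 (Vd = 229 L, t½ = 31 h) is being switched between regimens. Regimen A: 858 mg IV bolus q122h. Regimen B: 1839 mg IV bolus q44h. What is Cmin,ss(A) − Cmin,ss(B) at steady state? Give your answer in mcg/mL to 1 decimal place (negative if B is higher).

-4.5 mcg/mL

Regimen A: f = (1/2)^(122/31) ≈ 0.0654; Cmin,ss = (858/229)·f/(1−f) ≈ 0.262 mcg/mL.
Regimen B: f = (1/2)^(44/31) ≈ 0.3739; Cmin,ss = (1839/229)·f/(1−f) ≈ 4.796 mcg/mL.
Difference ≈ 0.262 − 4.796 ≈ -4.534 mcg/mL.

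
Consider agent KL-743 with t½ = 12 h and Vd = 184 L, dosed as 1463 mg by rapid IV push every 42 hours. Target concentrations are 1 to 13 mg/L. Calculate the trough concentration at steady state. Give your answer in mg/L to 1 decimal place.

0.8 mg/L

k = ln2/t½ = ln2/12 ≈ 0.057762 h⁻¹; fraction remaining f = e^(−kτ) = e^(−0.057762×42) ≈ 0.0884.
At steady state, accumulation factor R = 1/(1 − e^(−kτ)) ≈ 1.0970.
Single-dose peak C₀ = D/Vd = 1463/184 ≈ 7.951 mg/L.
Cmax,ss = C₀/(1 − f) ≈ 7.951/0.9116 ≈ 8.722 mg/L.
Steady-state trough Cmin,ss = Cmax,ss·f ≈ 8.722 × 0.0884 ≈ 0.771 mg/L.
Trough 0.8 mg/L vs MEC 1 mg/L: subtherapeutic.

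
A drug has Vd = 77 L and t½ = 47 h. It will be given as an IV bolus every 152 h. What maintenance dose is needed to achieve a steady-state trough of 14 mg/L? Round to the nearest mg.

τ/t½ = 152/47 ≈ 3.234, so f = (1/2)^(152/47) ≈ 0.106281.
Cmin,ss = (D/Vd)·f/(1−f), so D = Cmin,ss·Vd·(1−f)/f.
D = 14 × 77 × (1−f)/f ≈ 14 × 77 × 8.40902 ≈ 9064.92 mg.

9065 mg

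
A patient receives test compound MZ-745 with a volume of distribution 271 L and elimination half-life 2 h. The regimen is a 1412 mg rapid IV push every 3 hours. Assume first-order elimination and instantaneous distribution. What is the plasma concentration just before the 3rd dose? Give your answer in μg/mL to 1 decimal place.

f = (1/2)^(τ/t½) = (1/2)^(3/2) ≈ 0.3536.
C₀ = D/Vd = 1412/271 ≈ 5.210 μg/mL.
Before the 3rd dose, 2 doses have been given. Superposition: Cmin = C₀·(f + f²).
≈ 5.210 × (0.3536 + 0.1250) ≈ 5.210 × 0.4786 ≈ 2.494 μg/mL.

2.5 μg/mL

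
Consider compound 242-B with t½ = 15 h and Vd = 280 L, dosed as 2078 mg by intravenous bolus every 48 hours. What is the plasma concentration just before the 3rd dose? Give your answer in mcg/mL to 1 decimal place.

0.9 mcg/mL

f = (1/2)^(τ/t½) = (1/2)^(48/15) ≈ 0.1088.
C₀ = D/Vd = 2078/280 ≈ 7.421 mcg/mL.
Before the 3rd dose, 2 doses have been given. Superposition: Cmin = C₀·(f + f²).
≈ 7.421 × (0.1088 + 0.0118) ≈ 7.421 × 0.1206 ≈ 0.895 mcg/mL.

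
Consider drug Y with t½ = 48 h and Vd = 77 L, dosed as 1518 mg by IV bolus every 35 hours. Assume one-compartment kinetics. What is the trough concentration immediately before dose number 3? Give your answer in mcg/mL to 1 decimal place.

f = (1/2)^(τ/t½) = (1/2)^(35/48) ≈ 0.6033.
C₀ = D/Vd = 1518/77 ≈ 19.714 mcg/mL.
Before the 3rd dose, 2 doses have been given. Superposition: Cmin = C₀·(f + f²).
≈ 19.714 × (0.6033 + 0.3640) ≈ 19.714 × 0.9673 ≈ 19.069 mcg/mL.

19.1 mcg/mL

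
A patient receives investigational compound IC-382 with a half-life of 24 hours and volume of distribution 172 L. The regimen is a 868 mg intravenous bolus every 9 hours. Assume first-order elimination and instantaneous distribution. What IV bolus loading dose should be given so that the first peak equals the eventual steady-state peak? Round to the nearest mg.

3792 mg

f = (1/2)^(9/24) ≈ 0.771105; accumulation ratio R = 1/(1−f) ≈ 4.36882.
Loading dose to hit Cmax,ss on first dose: D_load = D_maint·R ≈ 868 × 4.36882 ≈ 3792.14 mg.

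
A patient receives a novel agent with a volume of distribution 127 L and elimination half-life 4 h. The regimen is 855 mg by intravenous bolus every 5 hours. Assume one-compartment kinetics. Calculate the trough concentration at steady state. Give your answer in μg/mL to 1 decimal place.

Over one 5-h interval, 5/4 ≈ 1.25 half-lives elapse, leaving f ≈ 0.4204 of each dose.
Each bolus raises the concentration by D/Vd = 855/127 ≈ 6.732 μg/mL.
Steady-state trough Cmin,ss = C₀·f/(1−f) ≈ 6.732 × 0.4204/0.5796 ≈ 4.883 μg/mL.

4.9 μg/mL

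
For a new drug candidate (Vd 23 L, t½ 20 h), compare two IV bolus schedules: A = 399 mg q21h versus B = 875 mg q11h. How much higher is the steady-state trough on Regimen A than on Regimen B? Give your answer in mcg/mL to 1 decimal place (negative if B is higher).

-65.8 mcg/mL

Regimen A: f = (1/2)^(21/20) ≈ 0.4830; Cmin,ss = (399/23)·f/(1−f) ≈ 16.207 mcg/mL.
Regimen B: f = (1/2)^(11/20) ≈ 0.6830; Cmin,ss = (875/23)·f/(1−f) ≈ 81.967 mcg/mL.
Difference ≈ 16.207 − 81.967 ≈ -65.760 mcg/mL.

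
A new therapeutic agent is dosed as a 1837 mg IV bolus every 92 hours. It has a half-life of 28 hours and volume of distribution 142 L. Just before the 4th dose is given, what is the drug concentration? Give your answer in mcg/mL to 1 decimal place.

1.5 mcg/mL

f = (1/2)^(τ/t½) = (1/2)^(92/28) ≈ 0.1025.
C₀ = D/Vd = 1837/142 ≈ 12.937 mcg/mL.
Before the 4th dose, 3 doses have been given. Superposition: Cmin = C₀·(f + f² + … + f^3).
≈ 12.937 × (0.1025 + 0.0105 + 0.0011) ≈ 12.937 × 0.1141 ≈ 1.476 mcg/mL.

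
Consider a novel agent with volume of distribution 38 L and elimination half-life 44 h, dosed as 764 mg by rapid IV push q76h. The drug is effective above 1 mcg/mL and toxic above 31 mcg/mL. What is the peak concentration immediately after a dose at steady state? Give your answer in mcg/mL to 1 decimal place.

Over one 76-h interval, 76/44 ≈ 1.7273 half-lives elapse, leaving f ≈ 0.3020 of each dose.
Accumulation ratio R = 1/(1 − f) ≈ 1/0.6980 ≈ 1.4327.
Single-dose peak C₀ = D/Vd = 764/38 ≈ 20.105 mcg/mL.
Steady-state peak Cmax,ss = C₀·R ≈ 20.105 × 1.4327 ≈ 28.804 mcg/mL.
Peak 28.8 mcg/mL vs MTC 31 mcg/mL: below toxic threshold.

28.8 mcg/mL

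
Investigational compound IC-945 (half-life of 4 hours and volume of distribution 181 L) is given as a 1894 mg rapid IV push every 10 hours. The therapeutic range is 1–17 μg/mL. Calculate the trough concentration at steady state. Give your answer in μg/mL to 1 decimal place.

2.2 μg/mL

Over one 10-h interval, 10/4 ≈ 2.5 half-lives elapse, leaving f ≈ 0.1768 of each dose.
Accumulation ratio R = 1/(1 − f) ≈ 1/0.8232 ≈ 1.2148.
Single-dose peak C₀ = D/Vd = 1894/181 ≈ 10.464 μg/mL.
Cmax,ss = C₀/(1 − f) ≈ 10.464/0.8232 ≈ 12.711 μg/mL.
One interval later, Cmin,ss = Cmax,ss·e^(−kτ) ≈ 12.711 × 0.1768 ≈ 2.247 μg/mL.
Trough 2.2 μg/mL vs MEC 1 μg/mL: adequate.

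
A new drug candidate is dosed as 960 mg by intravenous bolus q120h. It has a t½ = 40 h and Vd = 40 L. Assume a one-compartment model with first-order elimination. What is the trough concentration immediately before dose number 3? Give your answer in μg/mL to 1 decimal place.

f = (1/2)^(τ/t½) = (1/2)^(120/40) ≈ 0.1250.
C₀ = D/Vd = 960/40 ≈ 24.000 μg/mL.
Before the 3rd dose, 2 doses have been given. Superposition: Cmin = C₀·(f + f²).
≈ 24.000 × (0.1250 + 0.0156) ≈ 24.000 × 0.1406 ≈ 3.374 μg/mL.

3.4 μg/mL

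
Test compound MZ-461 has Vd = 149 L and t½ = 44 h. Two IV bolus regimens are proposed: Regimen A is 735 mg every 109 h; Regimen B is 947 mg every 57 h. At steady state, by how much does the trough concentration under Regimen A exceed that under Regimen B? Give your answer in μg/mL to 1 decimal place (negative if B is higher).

Regimen A: f = (1/2)^(109/44) ≈ 0.1796; Cmin,ss = (735/149)·f/(1−f) ≈ 1.080 μg/mL.
Regimen B: f = (1/2)^(57/44) ≈ 0.4074; Cmin,ss = (947/149)·f/(1−f) ≈ 4.369 μg/mL.
Difference ≈ 1.080 − 4.369 ≈ -3.289 μg/mL.

-3.3 μg/mL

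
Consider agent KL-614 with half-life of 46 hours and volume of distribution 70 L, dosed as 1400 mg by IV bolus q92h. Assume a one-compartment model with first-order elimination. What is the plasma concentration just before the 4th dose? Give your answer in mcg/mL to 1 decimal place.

f = (1/2)^(τ/t½) = (1/2)^(92/46) ≈ 0.2500.
C₀ = D/Vd = 1400/70 ≈ 20.000 mcg/mL.
Before the 4th dose, 3 doses have been given. Superposition: Cmin = C₀·(f + f² + … + f^3).
≈ 20.000 × (0.2500 + 0.0625 + 0.0156) ≈ 20.000 × 0.3281 ≈ 6.562 mcg/mL.

6.6 mcg/mL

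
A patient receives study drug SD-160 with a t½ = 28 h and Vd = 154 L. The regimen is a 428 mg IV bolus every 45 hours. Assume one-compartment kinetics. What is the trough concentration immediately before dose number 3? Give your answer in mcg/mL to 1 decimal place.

f = (1/2)^(τ/t½) = (1/2)^(45/28) ≈ 0.3282.
C₀ = D/Vd = 428/154 ≈ 2.779 mcg/mL.
Before the 3rd dose, 2 doses have been given. Superposition: Cmin = C₀·(f + f²).
≈ 2.779 × (0.3282 + 0.1077) ≈ 2.779 × 0.4359 ≈ 1.211 mcg/mL.

1.2 mcg/mL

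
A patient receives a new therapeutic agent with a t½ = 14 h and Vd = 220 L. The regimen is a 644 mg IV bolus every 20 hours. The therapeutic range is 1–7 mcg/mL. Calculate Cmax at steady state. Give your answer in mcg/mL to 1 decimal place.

4.7 mcg/mL

k = ln2/t½ = ln2/14 ≈ 0.049511 h⁻¹; fraction remaining f = e^(−kτ) = e^(−0.049511×20) ≈ 0.3715.
At steady state, accumulation factor R = 1/(1 − e^(−kτ)) ≈ 1.5911.
Each bolus raises the concentration by D/Vd = 644/220 ≈ 2.927 mcg/mL.
Steady-state peak Cmax,ss = C₀·R ≈ 2.927 × 1.5911 ≈ 4.657 mcg/mL.
Peak 4.7 mcg/mL vs MTC 7 mcg/mL: below toxic threshold.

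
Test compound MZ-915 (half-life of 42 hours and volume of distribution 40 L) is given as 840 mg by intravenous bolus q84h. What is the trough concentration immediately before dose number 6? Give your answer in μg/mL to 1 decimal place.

f = (1/2)^(τ/t½) = (1/2)^(84/42) ≈ 0.2500.
C₀ = D/Vd = 840/40 ≈ 21.000 μg/mL.
Before the 6th dose, 5 doses have been given. Superposition: Cmin = C₀·(f + f² + … + f^5).
≈ 21.000 × (0.2500 + 0.0625 + 0.0156 + 0.0039 + 0.0010) ≈ 21.000 × 0.3330 ≈ 6.993 μg/mL.

7.0 μg/mL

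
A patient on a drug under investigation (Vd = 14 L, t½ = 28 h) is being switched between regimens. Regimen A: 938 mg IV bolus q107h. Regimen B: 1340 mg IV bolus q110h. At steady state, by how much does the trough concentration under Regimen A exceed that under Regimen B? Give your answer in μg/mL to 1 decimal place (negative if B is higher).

Regimen A: f = (1/2)^(107/28) ≈ 0.0707; Cmin,ss = (938/14)·f/(1−f) ≈ 5.097 μg/mL.
Regimen B: f = (1/2)^(110/28) ≈ 0.0657; Cmin,ss = (1340/14)·f/(1−f) ≈ 6.731 μg/mL.
Difference ≈ 5.097 − 6.731 ≈ -1.634 μg/mL.

-1.6 μg/mL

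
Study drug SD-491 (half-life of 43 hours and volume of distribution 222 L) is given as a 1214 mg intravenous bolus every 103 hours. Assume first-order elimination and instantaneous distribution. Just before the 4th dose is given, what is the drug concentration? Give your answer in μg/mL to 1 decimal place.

1.3 μg/mL

f = (1/2)^(τ/t½) = (1/2)^(103/43) ≈ 0.1901.
C₀ = D/Vd = 1214/222 ≈ 5.468 μg/mL.
Before the 4th dose, 3 doses have been given. Superposition: Cmin = C₀·(f + f² + … + f^3).
≈ 5.468 × (0.1901 + 0.0361 + 0.0069) ≈ 5.468 × 0.2331 ≈ 1.275 μg/mL.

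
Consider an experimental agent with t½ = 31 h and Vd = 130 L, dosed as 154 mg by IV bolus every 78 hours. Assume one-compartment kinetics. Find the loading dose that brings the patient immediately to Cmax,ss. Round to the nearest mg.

f = (1/2)^(78/31) ≈ 0.174811; accumulation ratio R = 1/(1−f) ≈ 1.21184.
Loading dose to hit Cmax,ss on first dose: D_load = D_maint·R ≈ 154 × 1.21184 ≈ 186.62 mg.

187 mg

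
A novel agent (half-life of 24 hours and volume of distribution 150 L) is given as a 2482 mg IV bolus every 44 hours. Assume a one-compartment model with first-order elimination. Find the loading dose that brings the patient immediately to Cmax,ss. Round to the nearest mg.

f = (1/2)^(44/24) ≈ 0.280616; accumulation ratio R = 1/(1−f) ≈ 1.39008.
Loading dose to hit Cmax,ss on first dose: D_load = D_maint·R ≈ 2482 × 1.39008 ≈ 3450.18 mg.

3450 mg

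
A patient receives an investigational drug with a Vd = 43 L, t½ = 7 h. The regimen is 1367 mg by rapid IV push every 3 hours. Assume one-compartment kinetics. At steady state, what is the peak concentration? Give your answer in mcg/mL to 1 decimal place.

k = ln2/t½ = ln2/7 ≈ 0.099021 h⁻¹; fraction remaining f = e^(−kτ) = e^(−0.099021×3) ≈ 0.7430.
Accumulation ratio R = 1/(1 − f) ≈ 1/0.2570 ≈ 3.8911.
Each bolus raises the concentration by D/Vd = 1367/43 ≈ 31.791 mcg/mL.
Steady-state peak Cmax,ss = C₀·R ≈ 31.791 × 3.8911 ≈ 123.702 mcg/mL.

123.7 mcg/mL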